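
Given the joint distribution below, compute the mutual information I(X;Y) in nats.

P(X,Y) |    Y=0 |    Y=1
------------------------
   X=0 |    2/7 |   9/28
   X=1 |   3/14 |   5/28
0.0027 nats

Mutual information: I(X;Y) = H(X) + H(Y) - H(X,Y)

Marginals:
P(X) = (17/28, 11/28), H(X) = 0.6700 nats
P(Y) = (1/2, 1/2), H(Y) = 0.6931 nats

Joint entropy: H(X,Y) = 1.3605 nats

I(X;Y) = 0.6700 + 0.6931 - 1.3605 = 0.0027 nats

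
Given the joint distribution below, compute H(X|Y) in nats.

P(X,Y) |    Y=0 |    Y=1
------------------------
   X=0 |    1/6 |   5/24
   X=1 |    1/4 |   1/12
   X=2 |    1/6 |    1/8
1.0584 nats

Using the chain rule: H(X|Y) = H(X,Y) - H(Y)

First, compute H(X,Y) = 1.7376 nats

Marginal P(Y) = (7/12, 5/12)
H(Y) = 0.6792 nats

H(X|Y) = H(X,Y) - H(Y) = 1.7376 - 0.6792 = 1.0584 nats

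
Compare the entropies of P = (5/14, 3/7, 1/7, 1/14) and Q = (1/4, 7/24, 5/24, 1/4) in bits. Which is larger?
Q

Computing entropies in bits:
H(P) = 1.7274
H(Q) = 1.9899

Distribution Q has higher entropy.

Intuition: The distribution closer to uniform (more spread out) has higher entropy.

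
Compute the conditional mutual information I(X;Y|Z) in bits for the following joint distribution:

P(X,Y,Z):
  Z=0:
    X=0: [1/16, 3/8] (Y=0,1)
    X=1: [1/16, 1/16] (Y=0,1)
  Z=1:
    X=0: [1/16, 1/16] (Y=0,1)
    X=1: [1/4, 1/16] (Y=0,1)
0.0730 bits

Conditional mutual information: I(X;Y|Z) = H(X|Z) + H(Y|Z) - H(X,Y|Z)

H(Z) = 0.9887
H(X,Z) = 1.7962 → H(X|Z) = 0.8075
H(Y,Z) = 1.7962 → H(Y|Z) = 0.8075
H(X,Y,Z) = 2.5306 → H(X,Y|Z) = 1.5419

I(X;Y|Z) = 0.8075 + 0.8075 - 1.5419 = 0.0730 bits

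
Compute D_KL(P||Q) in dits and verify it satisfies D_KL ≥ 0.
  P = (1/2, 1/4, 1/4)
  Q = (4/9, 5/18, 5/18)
0.0027 dits

KL divergence satisfies the Gibbs inequality: D_KL(P||Q) ≥ 0 for all distributions P, Q.

D_KL(P||Q) = Σ p(x) log(p(x)/q(x))
Term by term:
  x=0: 1/2 × log_10[(1/2)/(4/9)] = 0.0256
  x=1: 1/4 × log_10[(1/4)/(5/18)] = -0.0114
  x=2: 1/4 × log_10[(1/4)/(5/18)] = -0.0114
D_KL(P||Q) = 0.0027 dits

D_KL(P||Q) = 0.0027 ≥ 0 ✓

This non-negativity is a fundamental property: relative entropy cannot be negative because it measures how different Q is from P.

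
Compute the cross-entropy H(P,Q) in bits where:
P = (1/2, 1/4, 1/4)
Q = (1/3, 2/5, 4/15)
1.5997 bits

Cross-entropy: H(P,Q) = -Σ p(x) log q(x)

Alternatively: H(P,Q) = H(P) + D_KL(P||Q)
H(P) = 1.5000 bits
D_KL(P||Q) = 0.0997 bits

H(P,Q) = 1.5000 + 0.0997 = 1.5997 bits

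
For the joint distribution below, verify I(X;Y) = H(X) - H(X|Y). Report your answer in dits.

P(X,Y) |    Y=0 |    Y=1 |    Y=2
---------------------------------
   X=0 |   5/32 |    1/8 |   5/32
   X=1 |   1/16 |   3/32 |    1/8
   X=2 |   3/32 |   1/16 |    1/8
I(X;Y) = 0.0048 dits

Mutual information has multiple equivalent forms:
- I(X;Y) = H(X) - H(X|Y)
- I(X;Y) = H(Y) - H(Y|X)
- I(X;Y) = H(X) + H(Y) - H(X,Y)

Computing all quantities:
H(X) = 0.4670, H(Y) = 0.4717, H(X,Y) = 0.9339
H(X|Y) = 0.4621, H(Y|X) = 0.4669

Verification:
H(X) - H(X|Y) = 0.4670 - 0.4621 = 0.0048
H(Y) - H(Y|X) = 0.4717 - 0.4669 = 0.0048
H(X) + H(Y) - H(X,Y) = 0.4670 + 0.4717 - 0.9339 = 0.0048

All forms give I(X;Y) = 0.0048 dits. ✓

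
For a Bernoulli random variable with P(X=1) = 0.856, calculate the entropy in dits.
0.1790 dits

The binary entropy function is:
H(p) = -p log(p) - (1-p) log(1-p)

H(0.856) = -0.856 × log_10(0.856) - 0.144 × log_10(0.144)
H(0.856) = 0.1790 dits

Note: Binary entropy is maximized at p=0.5 (H=1 bit) and minimized at p=0 or p=1 (H=0).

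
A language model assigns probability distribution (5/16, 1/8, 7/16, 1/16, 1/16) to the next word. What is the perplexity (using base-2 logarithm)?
3.7873

Perplexity is 2^H (or exp(H) for natural log).

First, H = -Σ p log p = 1.9212 bits
Perplexity = 2^1.9212 = 3.7873

Interpretation: The model's uncertainty is equivalent to choosing uniformly among 3.8 options.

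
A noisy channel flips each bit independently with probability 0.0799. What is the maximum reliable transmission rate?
0.5982 bits

For a binary symmetric channel (BSC) with error probability p:
Capacity C = 1 - H(p) bits per symbol

where H(p) = -p log₂(p) - (1-p) log₂(1-p) is the binary entropy function.

H(0.0799) = 0.4018 bits
C = 1 - 0.4018 = 0.5982 bits per symbol

This means we can reliably transmit up to 0.5982 bits of information per channel use.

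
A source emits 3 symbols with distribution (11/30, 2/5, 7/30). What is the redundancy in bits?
0.0356 bits

Redundancy measures how far a source is from maximum entropy:
R = H_max - H(X)

Maximum entropy for 3 symbols: H_max = log_2(3) = 1.5850 bits
Actual entropy: H(X) = 1.5494 bits
Redundancy: R = 1.5850 - 1.5494 = 0.0356 bits

This redundancy represents potential for compression: the source could be compressed by 0.0356 bits per symbol.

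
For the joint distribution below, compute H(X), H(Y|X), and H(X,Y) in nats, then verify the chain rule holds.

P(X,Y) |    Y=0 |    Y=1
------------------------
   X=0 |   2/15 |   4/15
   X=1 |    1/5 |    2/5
H(X,Y) = 1.3095, H(X) = 0.6730, H(Y|X) = 0.6365 (all in nats)

Chain rule: H(X,Y) = H(X) + H(Y|X)

Left side — joint entropy directly:
H(X,Y) = -Σ p(x,y) log p(x,y) = 1.3095 nats

Right side — compute H(Y|X) from the conditional distributions:
P(X) = (2/5, 3/5), so H(X) = 0.6730 nats
H(Y|X) = Σ_x P(X=x) · H(Y|X=x):
  P(Y|X=0) = (1/3, 2/3), H(Y|X=0) = 0.6365, weight P(X=0) = 2/5
  P(Y|X=1) = (1/3, 2/3), H(Y|X=1) = 0.6365, weight P(X=1) = 3/5
H(Y|X) = 0.6365 nats

H(X) + H(Y|X) = 0.6730 + 0.6365 = 1.3095 nats

Both sides equal 1.3095 nats. ✓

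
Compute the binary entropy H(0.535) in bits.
0.9965 bits

The binary entropy function is:
H(p) = -p log(p) - (1-p) log(1-p)

H(0.535) = -0.535 × log_2(0.535) - 0.465 × log_2(0.465)
H(0.535) = 0.9965 bits

Note: Binary entropy is maximized at p=0.5 (H=1 bit) and minimized at p=0 or p=1 (H=0).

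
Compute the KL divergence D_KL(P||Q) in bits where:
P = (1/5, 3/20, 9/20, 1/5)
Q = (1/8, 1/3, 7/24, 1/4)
0.1800 bits

KL divergence: D_KL(P||Q) = Σ p(x) log(p(x)/q(x))

Computing term by term:
  x=0: 1/5 × log_2[(1/5)/(1/8)] = 1/5 × 0.6781 = 0.1356
  x=1: 3/20 × log_2[(3/20)/(1/3)] = 3/20 × -1.1520 = -0.1728
  x=2: 9/20 × log_2[(9/20)/(7/24)] = 9/20 × 0.6256 = 0.2815
  x=3: 1/5 × log_2[(1/5)/(1/4)] = 1/5 × -0.3219 = -0.0644

D_KL(P||Q) = 0.1800 bits

Note: KL divergence is always non-negative and equals 0 iff P = Q.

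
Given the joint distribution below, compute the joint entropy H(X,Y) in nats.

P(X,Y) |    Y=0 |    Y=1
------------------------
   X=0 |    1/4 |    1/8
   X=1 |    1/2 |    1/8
1.2130 nats

Joint entropy is H(X,Y) = -Σ_{x,y} p(x,y) log p(x,y).

Summing over all non-zero entries:
H(X,Y) = -[1/4·log_e(1/4) + 1/8·log_e(1/8) + 1/2·log_e(1/2) + 1/8·log_e(1/8)]
H(X,Y) = 1.2130 nats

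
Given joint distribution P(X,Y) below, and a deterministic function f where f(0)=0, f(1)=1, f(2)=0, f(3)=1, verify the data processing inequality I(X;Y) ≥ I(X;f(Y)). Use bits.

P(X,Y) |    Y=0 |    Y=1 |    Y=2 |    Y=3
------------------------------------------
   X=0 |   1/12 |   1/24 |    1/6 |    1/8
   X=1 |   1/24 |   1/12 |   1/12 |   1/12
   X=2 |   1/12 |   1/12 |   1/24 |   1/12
I(X;Y) = 0.0729, I(X;f(Y)) = 0.0207, inequality holds: 0.0729 ≥ 0.0207

Data Processing Inequality: For any Markov chain X → Y → Z, we have I(X;Y) ≥ I(X;Z).

Here Z = f(Y) is a deterministic function of Y, forming X → Y → Z.

Original I(X;Y) = 0.0729 bits

After applying f:
P(X,Z) where Z=f(Y):
- P(X,Z=0) = P(X,Y=0) + P(X,Y=2)
- P(X,Z=1) = P(X,Y=1) + P(X,Y=3)

I(X;Z) = I(X;f(Y)) = 0.0207 bits

Verification: 0.0729 ≥ 0.0207 ✓

Information cannot be created by processing; the function f can only lose information about X.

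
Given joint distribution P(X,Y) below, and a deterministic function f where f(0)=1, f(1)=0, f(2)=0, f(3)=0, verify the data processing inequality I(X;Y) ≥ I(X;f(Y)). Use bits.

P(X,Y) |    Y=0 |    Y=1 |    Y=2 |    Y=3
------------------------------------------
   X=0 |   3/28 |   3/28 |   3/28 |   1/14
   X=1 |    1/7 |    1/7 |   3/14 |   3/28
I(X;Y) = 0.0055, I(X;f(Y)) = 0.0013, inequality holds: 0.0055 ≥ 0.0013

Data Processing Inequality: For any Markov chain X → Y → Z, we have I(X;Y) ≥ I(X;Z).

Here Z = f(Y) is a deterministic function of Y, forming X → Y → Z.

Original I(X;Y) = 0.0055 bits

After applying f:
P(X,Z) where Z=f(Y):
- P(X,Z=0) = P(X,Y=1) + P(X,Y=2) + P(X,Y=3)
- P(X,Z=1) = P(X,Y=0)

I(X;Z) = I(X;f(Y)) = 0.0013 bits

Verification: 0.0055 ≥ 0.0013 ✓

Information cannot be created by processing; the function f can only lose information about X.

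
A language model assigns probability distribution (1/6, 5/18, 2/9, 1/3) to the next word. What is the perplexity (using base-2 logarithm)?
3.8763

Perplexity is 2^H (or exp(H) for natural log).

First, H = -Σ p log p = 1.9547 bits
Perplexity = 2^1.9547 = 3.8763

Interpretation: The model's uncertainty is equivalent to choosing uniformly among 3.9 options.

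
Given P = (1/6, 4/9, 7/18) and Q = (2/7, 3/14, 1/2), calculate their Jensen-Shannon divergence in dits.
0.0139 dits

Jensen-Shannon divergence is:
JSD(P||Q) = 0.5 × D_KL(P||M) + 0.5 × D_KL(Q||M)
where M = 0.5 × (P + Q) is the mixture distribution.

M = 0.5 × (1/6, 4/9, 7/18) + 0.5 × (2/7, 3/14, 1/2) = (0.22619, 0.329365, 4/9)

D_KL(P||M) = 0.0132 dits
D_KL(Q||M) = 0.0146 dits

JSD(P||Q) = 0.5 × 0.0132 + 0.5 × 0.0146 = 0.0139 dits

Unlike KL divergence, JSD is symmetric and bounded: 0 ≤ JSD ≤ log(2).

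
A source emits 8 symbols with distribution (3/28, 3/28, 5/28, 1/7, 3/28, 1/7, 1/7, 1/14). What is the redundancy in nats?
0.0314 nats

Redundancy measures how far a source is from maximum entropy:
R = H_max - H(X)

Maximum entropy for 8 symbols: H_max = log_e(8) = 2.0794 nats
Actual entropy: H(X) = 2.0480 nats
Redundancy: R = 2.0794 - 2.0480 = 0.0314 nats

This redundancy represents potential for compression: the source could be compressed by 0.0314 nats per symbol.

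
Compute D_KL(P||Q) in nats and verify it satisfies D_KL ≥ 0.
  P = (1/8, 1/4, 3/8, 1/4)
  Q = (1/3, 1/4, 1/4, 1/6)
0.1308 nats

KL divergence satisfies the Gibbs inequality: D_KL(P||Q) ≥ 0 for all distributions P, Q.

D_KL(P||Q) = Σ p(x) log(p(x)/q(x))
Term by term:
  x=0: 1/8 × log_e[(1/8)/(1/3)] = -0.1226
  x=1: 1/4 × log_e[(1/4)/(1/4)] = 0.0000
  x=2: 3/8 × log_e[(3/8)/(1/4)] = 0.1520
  x=3: 1/4 × log_e[(1/4)/(1/6)] = 0.1014
D_KL(P||Q) = 0.1308 nats

D_KL(P||Q) = 0.1308 ≥ 0 ✓

This non-negativity is a fundamental property: relative entropy cannot be negative because it measures how different Q is from P.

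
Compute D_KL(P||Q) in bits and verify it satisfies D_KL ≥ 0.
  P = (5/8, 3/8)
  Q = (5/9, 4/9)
0.0143 bits

KL divergence satisfies the Gibbs inequality: D_KL(P||Q) ≥ 0 for all distributions P, Q.

D_KL(P||Q) = Σ p(x) log(p(x)/q(x))
Term by term:
  x=0: 5/8 × log_2[(5/8)/(5/9)] = 0.1062
  x=1: 3/8 × log_2[(3/8)/(4/9)] = -0.0919
D_KL(P||Q) = 0.0143 bits

D_KL(P||Q) = 0.0143 ≥ 0 ✓

This non-negativity is a fundamental property: relative entropy cannot be negative because it measures how different Q is from P.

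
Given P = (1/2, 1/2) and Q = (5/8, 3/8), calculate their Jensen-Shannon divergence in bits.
0.0115 bits

Jensen-Shannon divergence is:
JSD(P||Q) = 0.5 × D_KL(P||M) + 0.5 × D_KL(Q||M)
where M = 0.5 × (P + Q) is the mixture distribution.

M = 0.5 × (1/2, 1/2) + 0.5 × (5/8, 3/8) = (9/16, 7/16)

D_KL(P||M) = 0.0114 bits
D_KL(Q||M) = 0.0116 bits

JSD(P||Q) = 0.5 × 0.0114 + 0.5 × 0.0116 = 0.0115 bits

Unlike KL divergence, JSD is symmetric and bounded: 0 ≤ JSD ≤ log(2).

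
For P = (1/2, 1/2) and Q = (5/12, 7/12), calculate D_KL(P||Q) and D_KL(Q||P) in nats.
D_KL(P||Q) = 0.0141, D_KL(Q||P) = 0.0140

KL divergence is not symmetric: D_KL(P||Q) ≠ D_KL(Q||P) in general.

D_KL(P||Q) = 0.0141 nats
D_KL(Q||P) = 0.0140 nats

No, they are not equal!

This asymmetry is why KL divergence is not a true distance metric.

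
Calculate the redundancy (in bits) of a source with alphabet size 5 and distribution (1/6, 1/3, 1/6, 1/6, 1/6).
0.0703 bits

Redundancy measures how far a source is from maximum entropy:
R = H_max - H(X)

Maximum entropy for 5 symbols: H_max = log_2(5) = 2.3219 bits
Actual entropy: H(X) = 2.2516 bits
Redundancy: R = 2.3219 - 2.2516 = 0.0703 bits

This redundancy represents potential for compression: the source could be compressed by 0.0703 bits per symbol.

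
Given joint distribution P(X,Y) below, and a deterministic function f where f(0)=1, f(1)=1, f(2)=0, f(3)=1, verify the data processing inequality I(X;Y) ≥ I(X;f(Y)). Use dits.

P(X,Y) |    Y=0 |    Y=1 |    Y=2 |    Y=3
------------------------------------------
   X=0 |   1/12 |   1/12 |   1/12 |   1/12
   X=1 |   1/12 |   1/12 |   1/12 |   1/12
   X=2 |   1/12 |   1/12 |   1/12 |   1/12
I(X;Y) = 0.0000, I(X;f(Y)) = 0.0000, inequality holds: 0.0000 ≥ 0.0000

Data Processing Inequality: For any Markov chain X → Y → Z, we have I(X;Y) ≥ I(X;Z).

Here Z = f(Y) is a deterministic function of Y, forming X → Y → Z.

Original I(X;Y) = 0.0000 dits

After applying f:
P(X,Z) where Z=f(Y):
- P(X,Z=0) = P(X,Y=2)
- P(X,Z=1) = P(X,Y=0) + P(X,Y=1) + P(X,Y=3)

I(X;Z) = I(X;f(Y)) = 0.0000 dits

Verification: 0.0000 ≥ 0.0000 ✓

Information cannot be created by processing; the function f can only lose information about X.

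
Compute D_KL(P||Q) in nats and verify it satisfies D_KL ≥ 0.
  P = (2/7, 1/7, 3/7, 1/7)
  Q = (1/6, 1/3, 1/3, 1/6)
0.1186 nats

KL divergence satisfies the Gibbs inequality: D_KL(P||Q) ≥ 0 for all distributions P, Q.

D_KL(P||Q) = Σ p(x) log(p(x)/q(x))
Term by term:
  x=0: 2/7 × log_e[(2/7)/(1/6)] = 0.1540
  x=1: 1/7 × log_e[(1/7)/(1/3)] = -0.1210
  x=2: 3/7 × log_e[(3/7)/(1/3)] = 0.1077
  x=3: 1/7 × log_e[(1/7)/(1/6)] = -0.0220
D_KL(P||Q) = 0.1186 nats

D_KL(P||Q) = 0.1186 ≥ 0 ✓

This non-negativity is a fundamental property: relative entropy cannot be negative because it measures how different Q is from P.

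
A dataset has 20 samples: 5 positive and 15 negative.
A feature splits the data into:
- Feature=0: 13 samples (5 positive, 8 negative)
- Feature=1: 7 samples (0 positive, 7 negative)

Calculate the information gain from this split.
0.1865 bits

Information Gain = H(Y) - H(Y|Feature)

Before split:
P(positive) = 5/20 = 0.2500
H(Y) = 0.8113 bits

After split:
Feature=0: H = 0.9612 bits (weight = 13/20)
Feature=1: H = 0.0000 bits (weight = 7/20)
H(Y|Feature) = (13/20)×0.9612 + (7/20)×0.0000 = 0.6248 bits

Information Gain = 0.8113 - 0.6248 = 0.1865 bits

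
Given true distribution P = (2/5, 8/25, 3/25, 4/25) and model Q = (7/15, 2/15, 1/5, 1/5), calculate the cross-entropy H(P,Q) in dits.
0.6081 dits

Cross-entropy: H(P,Q) = -Σ p(x) log q(x)

Alternatively: H(P,Q) = H(P) + D_KL(P||Q)
H(P) = 0.5554 dits
D_KL(P||Q) = 0.0528 dits

H(P,Q) = 0.5554 + 0.0528 = 0.6081 dits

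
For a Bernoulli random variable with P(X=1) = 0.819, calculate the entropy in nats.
0.4729 nats

The binary entropy function is:
H(p) = -p log(p) - (1-p) log(1-p)

H(0.819) = -0.819 × log_e(0.819) - 0.181 × log_e(0.181)
H(0.819) = 0.4729 nats

Note: Binary entropy is maximized at p=0.5 (H=1 bit) and minimized at p=0 or p=1 (H=0).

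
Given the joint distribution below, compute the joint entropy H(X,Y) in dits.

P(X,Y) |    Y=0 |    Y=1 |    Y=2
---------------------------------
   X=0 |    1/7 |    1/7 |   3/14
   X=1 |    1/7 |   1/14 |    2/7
0.7429 dits

Joint entropy is H(X,Y) = -Σ_{x,y} p(x,y) log p(x,y).

Summing over all non-zero entries:
H(X,Y) = -[1/7·log_10(1/7) + 1/7·log_10(1/7) + 3/14·log_10(3/14) + 1/7·log_10(1/7) + 1/14·log_10(1/14) + 2/7·log_10(2/7)]
H(X,Y) = 0.7429 dits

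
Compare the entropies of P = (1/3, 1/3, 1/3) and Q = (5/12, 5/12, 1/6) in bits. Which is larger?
P

Computing entropies in bits:
H(P) = 1.5850
H(Q) = 1.4834

Distribution P has higher entropy.

Intuition: The distribution closer to uniform (more spread out) has higher entropy.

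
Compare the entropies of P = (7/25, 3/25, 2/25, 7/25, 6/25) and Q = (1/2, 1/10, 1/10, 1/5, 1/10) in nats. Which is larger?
P

Computing entropies in nats:
H(P) = 1.5119
H(Q) = 1.3592

Distribution P has higher entropy.

Intuition: The distribution closer to uniform (more spread out) has higher entropy.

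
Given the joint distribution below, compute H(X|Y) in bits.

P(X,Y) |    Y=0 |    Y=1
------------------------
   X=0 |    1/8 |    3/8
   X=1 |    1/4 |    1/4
0.9512 bits

Using the chain rule: H(X|Y) = H(X,Y) - H(Y)

First, compute H(X,Y) = 1.9056 bits

Marginal P(Y) = (3/8, 5/8)
H(Y) = 0.9544 bits

H(X|Y) = H(X,Y) - H(Y) = 1.9056 - 0.9544 = 0.9512 bits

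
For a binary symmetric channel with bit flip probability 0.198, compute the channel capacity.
0.2821 bits

For a binary symmetric channel (BSC) with error probability p:
Capacity C = 1 - H(p) bits per symbol

where H(p) = -p log₂(p) - (1-p) log₂(1-p) is the binary entropy function.

H(0.198) = 0.7179 bits
C = 1 - 0.7179 = 0.2821 bits per symbol

This means we can reliably transmit up to 0.2821 bits of information per channel use.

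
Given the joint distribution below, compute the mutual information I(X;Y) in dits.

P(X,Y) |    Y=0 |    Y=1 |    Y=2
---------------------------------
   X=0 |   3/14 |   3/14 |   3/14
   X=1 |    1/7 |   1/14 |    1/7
0.0045 dits

Mutual information: I(X;Y) = H(X) + H(Y) - H(X,Y)

Marginals:
P(X) = (9/14, 5/14), H(X) = 0.2831 dits
P(Y) = (5/14, 2/7, 5/14), H(Y) = 0.4748 dits

Joint entropy: H(X,Y) = 0.7534 dits

I(X;Y) = 0.2831 + 0.4748 - 0.7534 = 0.0045 dits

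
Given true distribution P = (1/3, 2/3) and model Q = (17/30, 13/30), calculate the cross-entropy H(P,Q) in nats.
0.7468 nats

Cross-entropy: H(P,Q) = -Σ p(x) log q(x)

Alternatively: H(P,Q) = H(P) + D_KL(P||Q)
H(P) = 0.6365 nats
D_KL(P||Q) = 0.1103 nats

H(P,Q) = 0.6365 + 0.1103 = 0.7468 nats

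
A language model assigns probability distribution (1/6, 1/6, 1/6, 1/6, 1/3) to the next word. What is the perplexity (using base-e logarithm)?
4.7622

Perplexity is e^H (or exp(H) for natural log).

First, H = -Σ p log p = 1.5607 nats
Perplexity = e^1.5607 = 4.7622

Interpretation: The model's uncertainty is equivalent to choosing uniformly among 4.8 options.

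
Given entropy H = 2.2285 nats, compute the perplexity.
9.2859

Perplexity is e^H (or exp(H) for natural log).

H = 2.2285 nats
Perplexity = e^2.2285 = 9.2859

Interpretation: The model's uncertainty is equivalent to choosing uniformly among 9.3 options.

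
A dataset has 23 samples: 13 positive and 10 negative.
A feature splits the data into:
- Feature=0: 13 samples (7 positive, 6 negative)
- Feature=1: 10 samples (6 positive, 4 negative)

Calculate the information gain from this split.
0.0027 bits

Information Gain = H(Y) - H(Y|Feature)

Before split:
P(positive) = 13/23 = 0.5652
H(Y) = 0.9877 bits

After split:
Feature=0: H = 0.9957 bits (weight = 13/23)
Feature=1: H = 0.9710 bits (weight = 10/23)
H(Y|Feature) = (13/23)×0.9957 + (10/23)×0.9710 = 0.9850 bits

Information Gain = 0.9877 - 0.9850 = 0.0027 bits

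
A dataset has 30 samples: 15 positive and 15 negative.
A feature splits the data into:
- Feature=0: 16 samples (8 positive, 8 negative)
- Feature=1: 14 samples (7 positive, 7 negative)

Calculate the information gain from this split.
0.0000 bits

Information Gain = H(Y) - H(Y|Feature)

Before split:
P(positive) = 15/30 = 0.5000
H(Y) = 1.0000 bits

After split:
Feature=0: H = 1.0000 bits (weight = 16/30)
Feature=1: H = 1.0000 bits (weight = 14/30)
H(Y|Feature) = (16/30)×1.0000 + (14/30)×1.0000 = 1.0000 bits

Information Gain = 1.0000 - 1.0000 = 0.0000 bits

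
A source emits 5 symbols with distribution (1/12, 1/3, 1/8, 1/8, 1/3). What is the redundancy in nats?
0.1501 nats

Redundancy measures how far a source is from maximum entropy:
R = H_max - H(X)

Maximum entropy for 5 symbols: H_max = log_e(5) = 1.6094 nats
Actual entropy: H(X) = 1.4593 nats
Redundancy: R = 1.6094 - 1.4593 = 0.1501 nats

This redundancy represents potential for compression: the source could be compressed by 0.1501 nats per symbol.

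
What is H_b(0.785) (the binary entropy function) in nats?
0.5205 nats

The binary entropy function is:
H(p) = -p log(p) - (1-p) log(1-p)

H(0.785) = -0.785 × log_e(0.785) - 0.215 × log_e(0.215)
H(0.785) = 0.5205 nats

Note: Binary entropy is maximized at p=0.5 (H=1 bit) and minimized at p=0 or p=1 (H=0).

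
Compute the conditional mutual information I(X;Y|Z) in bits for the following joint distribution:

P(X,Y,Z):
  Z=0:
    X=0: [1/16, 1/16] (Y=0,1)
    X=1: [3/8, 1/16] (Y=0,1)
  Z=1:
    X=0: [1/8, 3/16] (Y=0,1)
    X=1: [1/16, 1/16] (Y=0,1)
0.0486 bits

Conditional mutual information: I(X;Y|Z) = H(X|Z) + H(Y|Z) - H(X,Y|Z)

H(Z) = 0.9887
H(X,Z) = 1.7962 → H(X|Z) = 0.8075
H(Y,Z) = 1.8496 → H(Y|Z) = 0.8609
H(X,Y,Z) = 2.6085 → H(X,Y|Z) = 1.6198

I(X;Y|Z) = 0.8075 + 0.8609 - 1.6198 = 0.0486 bits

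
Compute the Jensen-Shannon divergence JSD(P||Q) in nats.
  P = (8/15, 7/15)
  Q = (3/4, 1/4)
0.0258 nats

Jensen-Shannon divergence is:
JSD(P||Q) = 0.5 × D_KL(P||M) + 0.5 × D_KL(Q||M)
where M = 0.5 × (P + Q) is the mixture distribution.

M = 0.5 × (8/15, 7/15) + 0.5 × (3/4, 1/4) = (0.641667, 0.358333)

D_KL(P||M) = 0.0246 nats
D_KL(Q||M) = 0.0270 nats

JSD(P||Q) = 0.5 × 0.0246 + 0.5 × 0.0270 = 0.0258 nats

Unlike KL divergence, JSD is symmetric and bounded: 0 ≤ JSD ≤ log(2).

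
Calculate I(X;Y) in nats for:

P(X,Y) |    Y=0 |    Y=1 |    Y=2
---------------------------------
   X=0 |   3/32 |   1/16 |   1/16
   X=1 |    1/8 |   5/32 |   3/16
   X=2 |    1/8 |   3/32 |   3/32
0.0126 nats

Mutual information: I(X;Y) = H(X) + H(Y) - H(X,Y)

Marginals:
P(X) = (7/32, 15/32, 5/16), H(X) = 1.0511 nats
P(Y) = (11/32, 5/16, 11/32), H(Y) = 1.0976 nats

Joint entropy: H(X,Y) = 2.1361 nats

I(X;Y) = 1.0511 + 1.0976 - 2.1361 = 0.0126 nats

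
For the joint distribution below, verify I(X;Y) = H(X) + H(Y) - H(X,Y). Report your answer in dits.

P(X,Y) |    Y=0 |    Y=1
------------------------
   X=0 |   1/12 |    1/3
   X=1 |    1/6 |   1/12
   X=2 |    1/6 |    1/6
I(X;Y) = 0.0350 dits

Mutual information has multiple equivalent forms:
- I(X;Y) = H(X) - H(X|Y)
- I(X;Y) = H(Y) - H(Y|X)
- I(X;Y) = H(X) + H(Y) - H(X,Y)

Computing all quantities:
H(X) = 0.4680, H(Y) = 0.2950, H(X,Y) = 0.7280
H(X|Y) = 0.4330, H(Y|X) = 0.2600

Verification:
H(X) - H(X|Y) = 0.4680 - 0.4330 = 0.0350
H(Y) - H(Y|X) = 0.2950 - 0.2600 = 0.0350
H(X) + H(Y) - H(X,Y) = 0.4680 + 0.2950 - 0.7280 = 0.0350

All forms give I(X;Y) = 0.0350 dits. ✓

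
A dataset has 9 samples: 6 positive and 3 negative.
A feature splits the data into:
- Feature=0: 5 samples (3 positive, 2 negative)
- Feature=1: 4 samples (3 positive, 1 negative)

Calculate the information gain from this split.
0.0183 bits

Information Gain = H(Y) - H(Y|Feature)

Before split:
P(positive) = 6/9 = 0.6667
H(Y) = 0.9183 bits

After split:
Feature=0: H = 0.9710 bits (weight = 5/9)
Feature=1: H = 0.8113 bits (weight = 4/9)
H(Y|Feature) = (5/9)×0.9710 + (4/9)×0.8113 = 0.9000 bits

Information Gain = 0.9183 - 0.9000 = 0.0183 bits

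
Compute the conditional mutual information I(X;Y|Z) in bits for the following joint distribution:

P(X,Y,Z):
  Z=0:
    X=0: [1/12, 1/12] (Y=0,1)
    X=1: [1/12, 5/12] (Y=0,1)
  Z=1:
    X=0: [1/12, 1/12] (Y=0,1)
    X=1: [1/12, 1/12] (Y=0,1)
0.0492 bits

Conditional mutual information: I(X;Y|Z) = H(X|Z) + H(Y|Z) - H(X,Y|Z)

H(Z) = 0.9183
H(X,Z) = 1.7925 → H(X|Z) = 0.8742
H(Y,Z) = 1.7925 → H(Y|Z) = 0.8742
H(X,Y,Z) = 2.6175 → H(X,Y|Z) = 1.6992

I(X;Y|Z) = 0.8742 + 0.8742 - 1.6992 = 0.0492 bits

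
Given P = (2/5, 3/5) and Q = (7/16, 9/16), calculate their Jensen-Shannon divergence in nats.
0.0007 nats

Jensen-Shannon divergence is:
JSD(P||Q) = 0.5 × D_KL(P||M) + 0.5 × D_KL(Q||M)
where M = 0.5 × (P + Q) is the mixture distribution.

M = 0.5 × (2/5, 3/5) + 0.5 × (7/16, 9/16) = (0.41875, 0.58125)

D_KL(P||M) = 0.0007 nats
D_KL(Q||M) = 0.0007 nats

JSD(P||Q) = 0.5 × 0.0007 + 0.5 × 0.0007 = 0.0007 nats

Unlike KL divergence, JSD is symmetric and bounded: 0 ≤ JSD ≤ log(2).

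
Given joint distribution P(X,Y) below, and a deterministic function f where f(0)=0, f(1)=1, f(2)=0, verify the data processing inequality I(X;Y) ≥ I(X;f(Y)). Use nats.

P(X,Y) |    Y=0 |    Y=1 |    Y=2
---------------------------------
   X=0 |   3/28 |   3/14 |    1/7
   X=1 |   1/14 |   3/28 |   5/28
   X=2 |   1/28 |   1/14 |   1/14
I(X;Y) = 0.0169, I(X;f(Y)) = 0.0112, inequality holds: 0.0169 ≥ 0.0112

Data Processing Inequality: For any Markov chain X → Y → Z, we have I(X;Y) ≥ I(X;Z).

Here Z = f(Y) is a deterministic function of Y, forming X → Y → Z.

Original I(X;Y) = 0.0169 nats

After applying f:
P(X,Z) where Z=f(Y):
- P(X,Z=0) = P(X,Y=0) + P(X,Y=2)
- P(X,Z=1) = P(X,Y=1)

I(X;Z) = I(X;f(Y)) = 0.0112 nats

Verification: 0.0169 ≥ 0.0112 ✓

Information cannot be created by processing; the function f can only lose information about X.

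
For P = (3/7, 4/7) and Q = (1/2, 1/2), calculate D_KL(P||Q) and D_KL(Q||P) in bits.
D_KL(P||Q) = 0.0148, D_KL(Q||P) = 0.0149

KL divergence is not symmetric: D_KL(P||Q) ≠ D_KL(Q||P) in general.

D_KL(P||Q) = 0.0148 bits
D_KL(Q||P) = 0.0149 bits

No, they are not equal!

This asymmetry is why KL divergence is not a true distance metric.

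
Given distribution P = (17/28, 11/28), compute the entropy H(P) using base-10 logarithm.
0.2910 dits

Shannon entropy is H(X) = -Σ p(x) log p(x).

For P = (17/28, 11/28):
H = -17/28 × log_10(17/28) -11/28 × log_10(11/28)
H = 0.2910 dits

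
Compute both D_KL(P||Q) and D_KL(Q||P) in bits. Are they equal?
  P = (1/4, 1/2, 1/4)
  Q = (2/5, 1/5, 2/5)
D_KL(P||Q) = 0.3219, D_KL(Q||P) = 0.2781

KL divergence is not symmetric: D_KL(P||Q) ≠ D_KL(Q||P) in general.

D_KL(P||Q) = 0.3219 bits
D_KL(Q||P) = 0.2781 bits

No, they are not equal!

This asymmetry is why KL divergence is not a true distance metric.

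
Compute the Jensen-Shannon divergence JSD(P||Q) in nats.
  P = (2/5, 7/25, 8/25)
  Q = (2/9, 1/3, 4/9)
0.0191 nats

Jensen-Shannon divergence is:
JSD(P||Q) = 0.5 × D_KL(P||M) + 0.5 × D_KL(Q||M)
where M = 0.5 × (P + Q) is the mixture distribution.

M = 0.5 × (2/5, 7/25, 8/25) + 0.5 × (2/9, 1/3, 4/9) = (0.311111, 0.306667, 0.382222)

D_KL(P||M) = 0.0182 nats
D_KL(Q||M) = 0.0201 nats

JSD(P||Q) = 0.5 × 0.0182 + 0.5 × 0.0201 = 0.0191 nats

Unlike KL divergence, JSD is symmetric and bounded: 0 ≤ JSD ≤ log(2).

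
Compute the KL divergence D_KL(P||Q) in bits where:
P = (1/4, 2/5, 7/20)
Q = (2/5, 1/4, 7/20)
0.1017 bits

KL divergence: D_KL(P||Q) = Σ p(x) log(p(x)/q(x))

Computing term by term:
  x=0: 1/4 × log_2[(1/4)/(2/5)] = 1/4 × -0.6781 = -0.1695
  x=1: 2/5 × log_2[(2/5)/(1/4)] = 2/5 × 0.6781 = 0.2712
  x=2: 7/20 × log_2[(7/20)/(7/20)] = 7/20 × 0.0000 = 0.0000

D_KL(P||Q) = 0.1017 bits

Note: KL divergence is always non-negative and equals 0 iff P = Q.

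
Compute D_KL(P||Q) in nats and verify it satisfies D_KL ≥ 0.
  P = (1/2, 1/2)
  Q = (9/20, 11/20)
0.0050 nats

KL divergence satisfies the Gibbs inequality: D_KL(P||Q) ≥ 0 for all distributions P, Q.

D_KL(P||Q) = Σ p(x) log(p(x)/q(x))
Term by term:
  x=0: 1/2 × log_e[(1/2)/(9/20)] = 0.0527
  x=1: 1/2 × log_e[(1/2)/(11/20)] = -0.0477
D_KL(P||Q) = 0.0050 nats

D_KL(P||Q) = 0.0050 ≥ 0 ✓

This non-negativity is a fundamental property: relative entropy cannot be negative because it measures how different Q is from P.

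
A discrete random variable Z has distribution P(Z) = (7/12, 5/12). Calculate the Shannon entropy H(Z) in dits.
0.2950 dits

Shannon entropy is H(X) = -Σ p(x) log p(x).

For P = (7/12, 5/12):
H = -7/12 × log_10(7/12) -5/12 × log_10(5/12)
H = 0.2950 dits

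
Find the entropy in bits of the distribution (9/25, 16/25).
0.9427 bits

Shannon entropy is H(X) = -Σ p(x) log p(x).

For P = (9/25, 16/25):
H = -9/25 × log_2(9/25) -16/25 × log_2(16/25)
H = 0.9427 bits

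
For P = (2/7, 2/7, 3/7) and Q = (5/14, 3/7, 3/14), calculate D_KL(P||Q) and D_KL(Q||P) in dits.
D_KL(P||Q) = 0.0510, D_KL(Q||P) = 0.0456

KL divergence is not symmetric: D_KL(P||Q) ≠ D_KL(Q||P) in general.

D_KL(P||Q) = 0.0510 dits
D_KL(Q||P) = 0.0456 dits

No, they are not equal!

This asymmetry is why KL divergence is not a true distance metric.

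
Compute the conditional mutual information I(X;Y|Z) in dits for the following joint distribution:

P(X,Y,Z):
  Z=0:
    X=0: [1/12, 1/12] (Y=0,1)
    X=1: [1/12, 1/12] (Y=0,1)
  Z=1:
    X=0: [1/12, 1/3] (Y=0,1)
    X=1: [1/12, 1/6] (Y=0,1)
0.0032 dits

Conditional mutual information: I(X;Y|Z) = H(X|Z) + H(Y|Z) - H(X,Y|Z)

H(Z) = 0.2764
H(X,Z) = 0.5683 → H(X|Z) = 0.2919
H(Y,Z) = 0.5396 → H(Y|Z) = 0.2632
H(X,Y,Z) = 0.8283 → H(X,Y|Z) = 0.5519

I(X;Y|Z) = 0.2919 + 0.2632 - 0.5519 = 0.0032 dits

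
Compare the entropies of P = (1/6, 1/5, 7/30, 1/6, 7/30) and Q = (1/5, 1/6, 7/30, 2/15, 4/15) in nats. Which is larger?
P

Computing entropies in nats:
H(P) = 1.5983
H(Q) = 1.5812

Distribution P has higher entropy.

Intuition: The distribution closer to uniform (more spread out) has higher entropy.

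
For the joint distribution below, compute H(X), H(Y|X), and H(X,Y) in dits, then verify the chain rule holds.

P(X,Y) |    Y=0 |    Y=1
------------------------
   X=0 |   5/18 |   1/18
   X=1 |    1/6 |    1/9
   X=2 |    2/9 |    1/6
H(X,Y) = 0.7348, H(X) = 0.4731, H(Y|X) = 0.2618 (all in dits)

Chain rule: H(X,Y) = H(X) + H(Y|X)

Left side — joint entropy directly:
H(X,Y) = -Σ p(x,y) log p(x,y) = 0.7348 dits

Right side — compute H(Y|X) from the conditional distributions:
P(X) = (1/3, 5/18, 7/18), so H(X) = 0.4731 dits
H(Y|X) = Σ_x P(X=x) · H(Y|X=x):
  P(Y|X=0) = (5/6, 1/6), H(Y|X=0) = 0.1957, weight P(X=0) = 1/3
  P(Y|X=1) = (3/5, 2/5), H(Y|X=1) = 0.2923, weight P(X=1) = 5/18
  P(Y|X=2) = (4/7, 3/7), H(Y|X=2) = 0.2966, weight P(X=2) = 7/18
H(Y|X) = 0.2618 dits

H(X) + H(Y|X) = 0.4731 + 0.2618 = 0.7348 dits

Both sides equal 0.7348 dits. ✓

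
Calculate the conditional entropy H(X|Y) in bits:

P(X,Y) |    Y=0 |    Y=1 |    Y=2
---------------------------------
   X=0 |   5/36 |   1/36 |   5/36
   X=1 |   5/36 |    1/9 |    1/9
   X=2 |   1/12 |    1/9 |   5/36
1.5207 bits

Using the chain rule: H(X|Y) = H(X,Y) - H(Y)

First, compute H(X,Y) = 3.0812 bits

Marginal P(Y) = (13/36, 1/4, 7/18)
H(Y) = 1.5605 bits

H(X|Y) = H(X,Y) - H(Y) = 3.0812 - 1.5605 = 1.5207 bits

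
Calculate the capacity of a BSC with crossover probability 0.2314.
0.2196 bits

For a binary symmetric channel (BSC) with error probability p:
Capacity C = 1 - H(p) bits per symbol

where H(p) = -p log₂(p) - (1-p) log₂(1-p) is the binary entropy function.

H(0.2314) = 0.7804 bits
C = 1 - 0.7804 = 0.2196 bits per symbol

This means we can reliably transmit up to 0.2196 bits of information per channel use.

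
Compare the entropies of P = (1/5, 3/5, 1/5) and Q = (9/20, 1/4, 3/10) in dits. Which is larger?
Q

Computing entropies in dits:
H(P) = 0.4127
H(Q) = 0.4634

Distribution Q has higher entropy.

Intuition: The distribution closer to uniform (more spread out) has higher entropy.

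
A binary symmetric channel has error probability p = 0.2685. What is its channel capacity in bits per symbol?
0.1607 bits

For a binary symmetric channel (BSC) with error probability p:
Capacity C = 1 - H(p) bits per symbol

where H(p) = -p log₂(p) - (1-p) log₂(1-p) is the binary entropy function.

H(0.2685) = 0.8393 bits
C = 1 - 0.8393 = 0.1607 bits per symbol

This means we can reliably transmit up to 0.1607 bits of information per channel use.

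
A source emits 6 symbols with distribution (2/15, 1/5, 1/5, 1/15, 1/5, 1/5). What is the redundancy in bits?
0.0794 bits

Redundancy measures how far a source is from maximum entropy:
R = H_max - H(X)

Maximum entropy for 6 symbols: H_max = log_2(6) = 2.5850 bits
Actual entropy: H(X) = 2.5056 bits
Redundancy: R = 2.5850 - 2.5056 = 0.0794 bits

This redundancy represents potential for compression: the source could be compressed by 0.0794 bits per symbol.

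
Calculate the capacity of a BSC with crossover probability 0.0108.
0.9139 bits

For a binary symmetric channel (BSC) with error probability p:
Capacity C = 1 - H(p) bits per symbol

where H(p) = -p log₂(p) - (1-p) log₂(1-p) is the binary entropy function.

H(0.0108) = 0.0861 bits
C = 1 - 0.0861 = 0.9139 bits per symbol

This means we can reliably transmit up to 0.9139 bits of information per channel use.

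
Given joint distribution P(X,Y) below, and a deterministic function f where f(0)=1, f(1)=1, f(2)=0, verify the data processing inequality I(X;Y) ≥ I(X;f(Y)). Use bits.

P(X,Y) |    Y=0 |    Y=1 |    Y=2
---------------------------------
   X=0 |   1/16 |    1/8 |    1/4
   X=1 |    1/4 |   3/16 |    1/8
I(X;Y) = 0.1153, I(X;f(Y)) = 0.0935, inequality holds: 0.1153 ≥ 0.0935

Data Processing Inequality: For any Markov chain X → Y → Z, we have I(X;Y) ≥ I(X;Z).

Here Z = f(Y) is a deterministic function of Y, forming X → Y → Z.

Original I(X;Y) = 0.1153 bits

After applying f:
P(X,Z) where Z=f(Y):
- P(X,Z=0) = P(X,Y=2)
- P(X,Z=1) = P(X,Y=0) + P(X,Y=1)

I(X;Z) = I(X;f(Y)) = 0.0935 bits

Verification: 0.1153 ≥ 0.0935 ✓

Information cannot be created by processing; the function f can only lose information about X.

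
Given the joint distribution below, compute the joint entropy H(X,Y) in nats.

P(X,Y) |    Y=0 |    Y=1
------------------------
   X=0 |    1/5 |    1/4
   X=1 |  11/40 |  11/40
1.3785 nats

Joint entropy is H(X,Y) = -Σ_{x,y} p(x,y) log p(x,y).

Summing over all non-zero entries:
H(X,Y) = -[1/5·log_e(1/5) + 1/4·log_e(1/4) + 11/40·log_e(11/40) + 11/40·log_e(11/40)]
H(X,Y) = 1.3785 nats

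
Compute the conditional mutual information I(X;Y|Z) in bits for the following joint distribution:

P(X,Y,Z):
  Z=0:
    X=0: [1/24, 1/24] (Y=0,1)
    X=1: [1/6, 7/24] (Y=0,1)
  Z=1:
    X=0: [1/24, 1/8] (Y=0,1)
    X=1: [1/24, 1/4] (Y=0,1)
0.0096 bits

Conditional mutual information: I(X;Y|Z) = H(X|Z) + H(Y|Z) - H(X,Y|Z)

H(Z) = 0.9950
H(X,Z) = 1.7639 → H(X|Z) = 0.7689
H(Y,Z) = 1.8292 → H(Y|Z) = 0.8342
H(X,Y,Z) = 2.5885 → H(X,Y|Z) = 1.5935

I(X;Y|Z) = 0.7689 + 0.8342 - 1.5935 = 0.0096 bits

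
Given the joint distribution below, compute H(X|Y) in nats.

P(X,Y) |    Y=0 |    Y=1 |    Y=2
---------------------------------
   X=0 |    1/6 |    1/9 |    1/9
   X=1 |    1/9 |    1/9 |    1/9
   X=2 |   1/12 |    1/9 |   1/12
1.0813 nats

Using the chain rule: H(X|Y) = H(X,Y) - H(Y)

First, compute H(X,Y) = 2.1776 nats

Marginal P(Y) = (13/36, 1/3, 11/36)
H(Y) = 1.0963 nats

H(X|Y) = H(X,Y) - H(Y) = 2.1776 - 1.0963 = 1.0813 nats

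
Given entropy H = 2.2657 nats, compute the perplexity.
9.6379

Perplexity is e^H (or exp(H) for natural log).

H = 2.2657 nats
Perplexity = e^2.2657 = 9.6379

Interpretation: The model's uncertainty is equivalent to choosing uniformly among 9.6 options.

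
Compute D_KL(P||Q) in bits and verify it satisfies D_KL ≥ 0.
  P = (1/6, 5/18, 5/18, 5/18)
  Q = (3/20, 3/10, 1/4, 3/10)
0.0059 bits

KL divergence satisfies the Gibbs inequality: D_KL(P||Q) ≥ 0 for all distributions P, Q.

D_KL(P||Q) = Σ p(x) log(p(x)/q(x))
Term by term:
  x=0: 1/6 × log_2[(1/6)/(3/20)] = 0.0253
  x=1: 5/18 × log_2[(5/18)/(3/10)] = -0.0308
  x=2: 5/18 × log_2[(5/18)/(1/4)] = 0.0422
  x=3: 5/18 × log_2[(5/18)/(3/10)] = -0.0308
D_KL(P||Q) = 0.0059 bits

D_KL(P||Q) = 0.0059 ≥ 0 ✓

This non-negativity is a fundamental property: relative entropy cannot be negative because it measures how different Q is from P.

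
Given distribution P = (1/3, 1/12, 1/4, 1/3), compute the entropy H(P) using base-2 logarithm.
1.8554 bits

Shannon entropy is H(X) = -Σ p(x) log p(x).

For P = (1/3, 1/12, 1/4, 1/3):
H = -1/3 × log_2(1/3) -1/12 × log_2(1/12) -1/4 × log_2(1/4) -1/3 × log_2(1/3)
H = 1.8554 bits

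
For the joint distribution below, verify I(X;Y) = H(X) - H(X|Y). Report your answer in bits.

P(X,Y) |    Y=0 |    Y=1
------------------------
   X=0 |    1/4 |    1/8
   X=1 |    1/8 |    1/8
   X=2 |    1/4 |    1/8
I(X;Y) = 0.0157 bits

Mutual information has multiple equivalent forms:
- I(X;Y) = H(X) - H(X|Y)
- I(X;Y) = H(Y) - H(Y|X)
- I(X;Y) = H(X) + H(Y) - H(X,Y)

Computing all quantities:
H(X) = 1.5613, H(Y) = 0.9544, H(X,Y) = 2.5000
H(X|Y) = 1.5456, H(Y|X) = 0.9387

Verification:
H(X) - H(X|Y) = 1.5613 - 1.5456 = 0.0157
H(Y) - H(Y|X) = 0.9544 - 0.9387 = 0.0157
H(X) + H(Y) - H(X,Y) = 1.5613 + 0.9544 - 2.5000 = 0.0157

All forms give I(X;Y) = 0.0157 bits. ✓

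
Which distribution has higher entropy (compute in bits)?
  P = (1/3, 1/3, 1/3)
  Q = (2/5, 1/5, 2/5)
P

Computing entropies in bits:
H(P) = 1.5850
H(Q) = 1.5219

Distribution P has higher entropy.

Intuition: The distribution closer to uniform (more spread out) has higher entropy.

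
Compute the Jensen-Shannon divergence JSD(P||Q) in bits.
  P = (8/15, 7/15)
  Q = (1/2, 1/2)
0.0008 bits

Jensen-Shannon divergence is:
JSD(P||Q) = 0.5 × D_KL(P||M) + 0.5 × D_KL(Q||M)
where M = 0.5 × (P + Q) is the mixture distribution.

M = 0.5 × (8/15, 7/15) + 0.5 × (1/2, 1/2) = (0.516667, 0.483333)

D_KL(P||M) = 0.0008 bits
D_KL(Q||M) = 0.0008 bits

JSD(P||Q) = 0.5 × 0.0008 + 0.5 × 0.0008 = 0.0008 bits

Unlike KL divergence, JSD is symmetric and bounded: 0 ≤ JSD ≤ log(2).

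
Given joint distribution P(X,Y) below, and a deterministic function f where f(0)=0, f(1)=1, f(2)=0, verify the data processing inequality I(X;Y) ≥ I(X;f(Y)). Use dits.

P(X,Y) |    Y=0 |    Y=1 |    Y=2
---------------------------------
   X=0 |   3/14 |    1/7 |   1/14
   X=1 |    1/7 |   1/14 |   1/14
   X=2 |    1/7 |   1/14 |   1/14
I(X;Y) = 0.0030, I(X;f(Y)) = 0.0018, inequality holds: 0.0030 ≥ 0.0018

Data Processing Inequality: For any Markov chain X → Y → Z, we have I(X;Y) ≥ I(X;Z).

Here Z = f(Y) is a deterministic function of Y, forming X → Y → Z.

Original I(X;Y) = 0.0030 dits

After applying f:
P(X,Z) where Z=f(Y):
- P(X,Z=0) = P(X,Y=0) + P(X,Y=2)
- P(X,Z=1) = P(X,Y=1)

I(X;Z) = I(X;f(Y)) = 0.0018 dits

Verification: 0.0030 ≥ 0.0018 ✓

Information cannot be created by processing; the function f can only lose information about X.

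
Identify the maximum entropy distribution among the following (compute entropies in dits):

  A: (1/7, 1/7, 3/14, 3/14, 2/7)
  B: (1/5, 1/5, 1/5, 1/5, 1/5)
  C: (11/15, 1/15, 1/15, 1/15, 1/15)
B

For a discrete distribution over n outcomes, entropy is maximized by the uniform distribution.

Computing entropies:
H(A) = 0.6836 dits
H(B) = 0.6990 dits
H(C) = 0.4124 dits

The uniform distribution (where all probabilities equal 1/5) achieves the maximum entropy of log_10(5) = 0.6990 dits.

Distribution B has the highest entropy.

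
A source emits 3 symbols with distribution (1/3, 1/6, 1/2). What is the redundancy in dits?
0.0379 dits

Redundancy measures how far a source is from maximum entropy:
R = H_max - H(X)

Maximum entropy for 3 symbols: H_max = log_10(3) = 0.4771 dits
Actual entropy: H(X) = 0.4392 dits
Redundancy: R = 0.4771 - 0.4392 = 0.0379 dits

This redundancy represents potential for compression: the source could be compressed by 0.0379 dits per symbol.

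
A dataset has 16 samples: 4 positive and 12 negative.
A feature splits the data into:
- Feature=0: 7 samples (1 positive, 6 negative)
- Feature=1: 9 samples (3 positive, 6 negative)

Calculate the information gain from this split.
0.0359 bits

Information Gain = H(Y) - H(Y|Feature)

Before split:
P(positive) = 4/16 = 0.2500
H(Y) = 0.8113 bits

After split:
Feature=0: H = 0.5917 bits (weight = 7/16)
Feature=1: H = 0.9183 bits (weight = 9/16)
H(Y|Feature) = (7/16)×0.5917 + (9/16)×0.9183 = 0.7754 bits

Information Gain = 0.8113 - 0.7754 = 0.0359 bits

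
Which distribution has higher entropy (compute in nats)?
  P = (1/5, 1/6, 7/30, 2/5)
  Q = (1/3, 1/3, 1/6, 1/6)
Q

Computing entropies in nats:
H(P) = 1.3266
H(Q) = 1.3297

Distribution Q has higher entropy.

Intuition: The distribution closer to uniform (more spread out) has higher entropy.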